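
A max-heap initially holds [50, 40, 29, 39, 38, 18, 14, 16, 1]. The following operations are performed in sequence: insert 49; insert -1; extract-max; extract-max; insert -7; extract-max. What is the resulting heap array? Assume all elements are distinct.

insert 49:
  append 49 at index 9 → [50, 40, 29, 39, 38, 18, 14, 16, 1, 49]
  49 > parent 38 at index 4, swap → [50, 40, 29, 39, 49, 18, 14, 16, 1, 38]
  49 > parent 40 at index 1, swap → [50, 49, 29, 39, 40, 18, 14, 16, 1, 38]
insert -1:
  append -1 at index 10 → [50, 49, 29, 39, 40, 18, 14, 16, 1, 38, -1] (no swap needed)
extract-max → returns 50:
  remove root 50; move last element -1 to root → [-1, 49, 29, 39, 40, 18, 14, 16, 1, 38]
  -1 vs larger child 49 at index 1, swap → [49, -1, 29, 39, 40, 18, 14, 16, 1, 38]
  -1 vs larger child 40 at index 4, swap → [49, 40, 29, 39, -1, 18, 14, 16, 1, 38]
  -1 vs only child 38 at index 9, swap → [49, 40, 29, 39, 38, 18, 14, 16, 1, -1]
extract-max → returns 49:
  remove root 49; move last element -1 to root → [-1, 40, 29, 39, 38, 18, 14, 16, 1]
  -1 vs larger child 40 at index 1, swap → [40, -1, 29, 39, 38, 18, 14, 16, 1]
  -1 vs larger child 39 at index 3, swap → [40, 39, 29, -1, 38, 18, 14, 16, 1]
  -1 vs larger child 16 at index 7, swap → [40, 39, 29, 16, 38, 18, 14, -1, 1]
insert -7:
  append -7 at index 9 → [40, 39, 29, 16, 38, 18, 14, -1, 1, -7] (no swap needed)
extract-max → returns 40:
  remove root 40; move last element -7 to root → [-7, 39, 29, 16, 38, 18, 14, -1, 1]
  -7 vs larger child 39 at index 1, swap → [39, -7, 29, 16, 38, 18, 14, -1, 1]
  -7 vs larger child 38 at index 4, swap → [39, 38, 29, 16, -7, 18, 14, -1, 1]

[39, 38, 29, 16, -7, 18, 14, -1, 1]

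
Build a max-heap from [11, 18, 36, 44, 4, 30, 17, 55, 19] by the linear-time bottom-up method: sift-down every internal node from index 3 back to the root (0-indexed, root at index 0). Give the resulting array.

sift down from index 3:
  44 vs larger child 55 at index 7, swap → [11, 18, 36, 55, 4, 30, 17, 44, 19]
sift down from index 2: already satisfies heap property
sift down from index 1:
  18 vs larger child 55 at index 3, swap → [11, 55, 36, 18, 4, 30, 17, 44, 19]
  18 vs larger child 44 at index 7, swap → [11, 55, 36, 44, 4, 30, 17, 18, 19]
sift down from index 0:
  11 vs larger child 55 at index 1, swap → [55, 11, 36, 44, 4, 30, 17, 18, 19]
  11 vs larger child 44 at index 3, swap → [55, 44, 36, 11, 4, 30, 17, 18, 19]
  11 vs larger child 19 at index 8, swap → [55, 44, 36, 19, 4, 30, 17, 18, 11]

[55, 44, 36, 19, 4, 30, 17, 18, 11]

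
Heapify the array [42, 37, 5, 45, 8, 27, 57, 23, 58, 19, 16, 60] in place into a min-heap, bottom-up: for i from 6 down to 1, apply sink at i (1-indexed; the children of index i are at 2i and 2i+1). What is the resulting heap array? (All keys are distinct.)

[5, 8, 27, 23, 16, 42, 57, 45, 58, 19, 37, 60]

sift down from index 6: already satisfies heap property
sift down from index 5: already satisfies heap property
sift down from index 4:
  45 vs smaller child 23 at index 8, swap → [42, 37, 5, 23, 8, 27, 57, 45, 58, 19, 16, 60]
sift down from index 3: already satisfies heap property
sift down from index 2:
  37 vs smaller child 8 at index 5, swap → [42, 8, 5, 23, 37, 27, 57, 45, 58, 19, 16, 60]
  37 vs smaller child 16 at index 11, swap → [42, 8, 5, 23, 16, 27, 57, 45, 58, 19, 37, 60]
sift down from index 1:
  42 vs smaller child 5 at index 3, swap → [5, 8, 42, 23, 16, 27, 57, 45, 58, 19, 37, 60]
  42 vs smaller child 27 at index 6, swap → [5, 8, 27, 23, 16, 42, 57, 45, 58, 19, 37, 60]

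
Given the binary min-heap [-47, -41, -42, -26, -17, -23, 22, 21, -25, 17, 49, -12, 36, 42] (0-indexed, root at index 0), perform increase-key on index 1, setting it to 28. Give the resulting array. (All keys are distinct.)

[-47, -26, -42, -25, -17, -23, 22, 21, 28, 17, 49, -12, 36, 42]

set index 1 from -41 to 28 → [-47, 28, -42, -26, -17, -23, 22, 21, -25, 17, 49, -12, 36, 42]
28 vs smaller child -26 at index 3, swap → [-47, -26, -42, 28, -17, -23, 22, 21, -25, 17, 49, -12, 36, 42]
28 vs smaller child -25 at index 8, swap → [-47, -26, -42, -25, -17, -23, 22, 21, 28, 17, 49, -12, 36, 42]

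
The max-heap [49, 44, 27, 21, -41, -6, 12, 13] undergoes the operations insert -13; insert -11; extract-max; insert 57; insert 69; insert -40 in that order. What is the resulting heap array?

[69, 57, 27, 13, 44, -6, 12, -41, -13, -11, 21, -40]

insert -13:
  append -13 at index 8 → [49, 44, 27, 21, -41, -6, 12, 13, -13] (no swap needed)
insert -11:
  append -11 at index 9 → [49, 44, 27, 21, -41, -6, 12, 13, -13, -11]
  -11 > parent -41 at index 4, swap → [49, 44, 27, 21, -11, -6, 12, 13, -13, -41]
extract-max → returns 49:
  remove root 49; move last element -41 to root → [-41, 44, 27, 21, -11, -6, 12, 13, -13]
  -41 vs larger child 44 at index 1, swap → [44, -41, 27, 21, -11, -6, 12, 13, -13]
  -41 vs larger child 21 at index 3, swap → [44, 21, 27, -41, -11, -6, 12, 13, -13]
  -41 vs larger child 13 at index 7, swap → [44, 21, 27, 13, -11, -6, 12, -41, -13]
insert 57:
  append 57 at index 9 → [44, 21, 27, 13, -11, -6, 12, -41, -13, 57]
  57 > parent -11 at index 4, swap → [44, 21, 27, 13, 57, -6, 12, -41, -13, -11]
  57 > parent 21 at index 1, swap → [44, 57, 27, 13, 21, -6, 12, -41, -13, -11]
  57 > parent 44 at index 0, swap → [57, 44, 27, 13, 21, -6, 12, -41, -13, -11]
insert 69:
  append 69 at index 10 → [57, 44, 27, 13, 21, -6, 12, -41, -13, -11, 69]
  69 > parent 21 at index 4, swap → [57, 44, 27, 13, 69, -6, 12, -41, -13, -11, 21]
  69 > parent 44 at index 1, swap → [57, 69, 27, 13, 44, -6, 12, -41, -13, -11, 21]
  69 > parent 57 at index 0, swap → [69, 57, 27, 13, 44, -6, 12, -41, -13, -11, 21]
insert -40:
  append -40 at index 11 → [69, 57, 27, 13, 44, -6, 12, -41, -13, -11, 21, -40] (no swap needed)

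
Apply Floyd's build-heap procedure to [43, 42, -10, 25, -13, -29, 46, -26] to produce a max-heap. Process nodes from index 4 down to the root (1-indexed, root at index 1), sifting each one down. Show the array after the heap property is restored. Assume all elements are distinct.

[46, 42, 43, 25, -13, -29, -10, -26]

sift down from index 4: already satisfies heap property
sift down from index 3:
  -10 vs larger child 46 at index 7, swap → [43, 42, 46, 25, -13, -29, -10, -26]
sift down from index 2: already satisfies heap property
sift down from index 1:
  43 vs larger child 46 at index 3, swap → [46, 42, 43, 25, -13, -29, -10, -26]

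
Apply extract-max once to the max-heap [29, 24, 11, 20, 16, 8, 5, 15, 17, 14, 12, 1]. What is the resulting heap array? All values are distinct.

remove root 29; move last element 1 to root → [1, 24, 11, 20, 16, 8, 5, 15, 17, 14, 12]
1 vs larger child 24 at index 1, swap → [24, 1, 11, 20, 16, 8, 5, 15, 17, 14, 12]
1 vs larger child 20 at index 3, swap → [24, 20, 11, 1, 16, 8, 5, 15, 17, 14, 12]
1 vs larger child 17 at index 8, swap → [24, 20, 11, 17, 16, 8, 5, 15, 1, 14, 12]

[24, 20, 11, 17, 16, 8, 5, 15, 1, 14, 12]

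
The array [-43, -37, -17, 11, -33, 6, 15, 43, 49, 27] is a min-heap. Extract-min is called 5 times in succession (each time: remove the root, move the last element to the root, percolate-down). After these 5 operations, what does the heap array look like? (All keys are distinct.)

extract-min #1 returns -43:
  remove root -43; move last element 27 to root → [27, -37, -17, 11, -33, 6, 15, 43, 49]
  27 vs smaller child -37 at index 1, swap → [-37, 27, -17, 11, -33, 6, 15, 43, 49]
  27 vs smaller child -33 at index 4, swap → [-37, -33, -17, 11, 27, 6, 15, 43, 49]
extract-min #2 returns -37:
  remove root -37; move last element 49 to root → [49, -33, -17, 11, 27, 6, 15, 43]
  49 vs smaller child -33 at index 1, swap → [-33, 49, -17, 11, 27, 6, 15, 43]
  49 vs smaller child 11 at index 3, swap → [-33, 11, -17, 49, 27, 6, 15, 43]
  49 vs only child 43 at index 7, swap → [-33, 11, -17, 43, 27, 6, 15, 49]
extract-min #3 returns -33:
  remove root -33; move last element 49 to root → [49, 11, -17, 43, 27, 6, 15]
  49 vs smaller child -17 at index 2, swap → [-17, 11, 49, 43, 27, 6, 15]
  49 vs smaller child 6 at index 5, swap → [-17, 11, 6, 43, 27, 49, 15]
extract-min #4 returns -17:
  remove root -17; move last element 15 to root → [15, 11, 6, 43, 27, 49]
  15 vs smaller child 6 at index 2, swap → [6, 11, 15, 43, 27, 49]
extract-min #5 returns 6:
  remove root 6; move last element 49 to root → [49, 11, 15, 43, 27]
  49 vs smaller child 11 at index 1, swap → [11, 49, 15, 43, 27]
  49 vs smaller child 27 at index 4, swap → [11, 27, 15, 43, 49]

[11, 27, 15, 43, 49]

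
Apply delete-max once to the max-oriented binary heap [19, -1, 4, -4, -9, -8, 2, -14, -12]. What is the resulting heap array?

remove root 19; move last element -12 to root → [-12, -1, 4, -4, -9, -8, 2, -14]
-12 vs larger child 4 at index 2, swap → [4, -1, -12, -4, -9, -8, 2, -14]
-12 vs larger child 2 at index 6, swap → [4, -1, 2, -4, -9, -8, -12, -14]

[4, -1, 2, -4, -9, -8, -12, -14]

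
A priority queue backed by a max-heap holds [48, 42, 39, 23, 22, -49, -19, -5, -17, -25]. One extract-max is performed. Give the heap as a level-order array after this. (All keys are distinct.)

[42, 23, 39, -5, 22, -49, -19, -25, -17]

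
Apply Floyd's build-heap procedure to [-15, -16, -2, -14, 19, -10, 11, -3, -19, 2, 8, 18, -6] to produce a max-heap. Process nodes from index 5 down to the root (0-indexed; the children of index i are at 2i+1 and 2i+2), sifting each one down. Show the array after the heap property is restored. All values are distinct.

sift down from index 5:
  -10 vs larger child 18 at index 11, swap → [-15, -16, -2, -14, 19, 18, 11, -3, -19, 2, 8, -10, -6]
sift down from index 4: already satisfies heap property
sift down from index 3:
  -14 vs larger child -3 at index 7, swap → [-15, -16, -2, -3, 19, 18, 11, -14, -19, 2, 8, -10, -6]
sift down from index 2:
  -2 vs larger child 18 at index 5, swap → [-15, -16, 18, -3, 19, -2, 11, -14, -19, 2, 8, -10, -6]
sift down from index 1:
  -16 vs larger child 19 at index 4, swap → [-15, 19, 18, -3, -16, -2, 11, -14, -19, 2, 8, -10, -6]
  -16 vs larger child 8 at index 10, swap → [-15, 19, 18, -3, 8, -2, 11, -14, -19, 2, -16, -10, -6]
sift down from index 0:
  -15 vs larger child 19 at index 1, swap → [19, -15, 18, -3, 8, -2, 11, -14, -19, 2, -16, -10, -6]
  -15 vs larger child 8 at index 4, swap → [19, 8, 18, -3, -15, -2, 11, -14, -19, 2, -16, -10, -6]
  -15 vs larger child 2 at index 9, swap → [19, 8, 18, -3, 2, -2, 11, -14, -19, -15, -16, -10, -6]

[19, 8, 18, -3, 2, -2, 11, -14, -19, -15, -16, -10, -6]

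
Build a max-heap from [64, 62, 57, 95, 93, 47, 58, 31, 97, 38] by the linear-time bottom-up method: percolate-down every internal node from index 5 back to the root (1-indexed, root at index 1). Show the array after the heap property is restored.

[97, 95, 58, 64, 93, 47, 57, 31, 62, 38]

sift down from index 5: already satisfies heap property
sift down from index 4:
  95 vs larger child 97 at index 9, swap → [64, 62, 57, 97, 93, 47, 58, 31, 95, 38]
sift down from index 3:
  57 vs larger child 58 at index 7, swap → [64, 62, 58, 97, 93, 47, 57, 31, 95, 38]
sift down from index 2:
  62 vs larger child 97 at index 4, swap → [64, 97, 58, 62, 93, 47, 57, 31, 95, 38]
  62 vs larger child 95 at index 9, swap → [64, 97, 58, 95, 93, 47, 57, 31, 62, 38]
sift down from index 1:
  64 vs larger child 97 at index 2, swap → [97, 64, 58, 95, 93, 47, 57, 31, 62, 38]
  64 vs larger child 95 at index 4, swap → [97, 95, 58, 64, 93, 47, 57, 31, 62, 38]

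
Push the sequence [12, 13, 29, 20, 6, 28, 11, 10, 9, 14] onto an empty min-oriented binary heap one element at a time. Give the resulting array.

Insert 12:
  append 12 at index 0 → [12] (no swap needed)
Insert 13:
  append 13 at index 1 → [12, 13] (no swap needed)
Insert 29:
  append 29 at index 2 → [12, 13, 29] (no swap needed)
Insert 20:
  append 20 at index 3 → [12, 13, 29, 20] (no swap needed)
Insert 6:
  append 6 at index 4 → [12, 13, 29, 20, 6]
  6 < parent 13 at index 1, swap → [12, 6, 29, 20, 13]
  6 < parent 12 at index 0, swap → [6, 12, 29, 20, 13]
Insert 28:
  append 28 at index 5 → [6, 12, 29, 20, 13, 28]
  28 < parent 29 at index 2, swap → [6, 12, 28, 20, 13, 29]
Insert 11:
  append 11 at index 6 → [6, 12, 28, 20, 13, 29, 11]
  11 < parent 28 at index 2, swap → [6, 12, 11, 20, 13, 29, 28]
Insert 10:
  append 10 at index 7 → [6, 12, 11, 20, 13, 29, 28, 10]
  10 < parent 20 at index 3, swap → [6, 12, 11, 10, 13, 29, 28, 20]
  10 < parent 12 at index 1, swap → [6, 10, 11, 12, 13, 29, 28, 20]
Insert 9:
  append 9 at index 8 → [6, 10, 11, 12, 13, 29, 28, 20, 9]
  9 < parent 12 at index 3, swap → [6, 10, 11, 9, 13, 29, 28, 20, 12]
  9 < parent 10 at index 1, swap → [6, 9, 11, 10, 13, 29, 28, 20, 12]
Insert 14:
  append 14 at index 9 → [6, 9, 11, 10, 13, 29, 28, 20, 12, 14] (no swap needed)

[6, 9, 11, 10, 13, 29, 28, 20, 12, 14]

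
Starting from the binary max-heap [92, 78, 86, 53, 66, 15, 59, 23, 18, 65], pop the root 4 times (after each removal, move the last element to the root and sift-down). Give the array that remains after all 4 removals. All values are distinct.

extract-max #1 returns 92:
  remove root 92; move last element 65 to root → [65, 78, 86, 53, 66, 15, 59, 23, 18]
  65 vs larger child 86 at index 2, swap → [86, 78, 65, 53, 66, 15, 59, 23, 18]
extract-max #2 returns 86:
  remove root 86; move last element 18 to root → [18, 78, 65, 53, 66, 15, 59, 23]
  18 vs larger child 78 at index 1, swap → [78, 18, 65, 53, 66, 15, 59, 23]
  18 vs larger child 66 at index 4, swap → [78, 66, 65, 53, 18, 15, 59, 23]
extract-max #3 returns 78:
  remove root 78; move last element 23 to root → [23, 66, 65, 53, 18, 15, 59]
  23 vs larger child 66 at index 1, swap → [66, 23, 65, 53, 18, 15, 59]
  23 vs larger child 53 at index 3, swap → [66, 53, 65, 23, 18, 15, 59]
extract-max #4 returns 66:
  remove root 66; move last element 59 to root → [59, 53, 65, 23, 18, 15]
  59 vs larger child 65 at index 2, swap → [65, 53, 59, 23, 18, 15]

[65, 53, 59, 23, 18, 15]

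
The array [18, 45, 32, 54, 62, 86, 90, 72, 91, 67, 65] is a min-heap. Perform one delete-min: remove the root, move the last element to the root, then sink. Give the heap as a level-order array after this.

[32, 45, 65, 54, 62, 86, 90, 72, 91, 67]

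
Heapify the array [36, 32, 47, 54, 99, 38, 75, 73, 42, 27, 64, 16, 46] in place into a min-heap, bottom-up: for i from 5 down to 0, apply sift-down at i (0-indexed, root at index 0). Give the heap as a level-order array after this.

[16, 27, 36, 42, 32, 38, 75, 73, 54, 99, 64, 47, 46]

sift down from index 5:
  38 vs smaller child 16 at index 11, swap → [36, 32, 47, 54, 99, 16, 75, 73, 42, 27, 64, 38, 46]
sift down from index 4:
  99 vs smaller child 27 at index 9, swap → [36, 32, 47, 54, 27, 16, 75, 73, 42, 99, 64, 38, 46]
sift down from index 3:
  54 vs smaller child 42 at index 8, swap → [36, 32, 47, 42, 27, 16, 75, 73, 54, 99, 64, 38, 46]
sift down from index 2:
  47 vs smaller child 16 at index 5, swap → [36, 32, 16, 42, 27, 47, 75, 73, 54, 99, 64, 38, 46]
  47 vs smaller child 38 at index 11, swap → [36, 32, 16, 42, 27, 38, 75, 73, 54, 99, 64, 47, 46]
sift down from index 1:
  32 vs smaller child 27 at index 4, swap → [36, 27, 16, 42, 32, 38, 75, 73, 54, 99, 64, 47, 46]
sift down from index 0:
  36 vs smaller child 16 at index 2, swap → [16, 27, 36, 42, 32, 38, 75, 73, 54, 99, 64, 47, 46]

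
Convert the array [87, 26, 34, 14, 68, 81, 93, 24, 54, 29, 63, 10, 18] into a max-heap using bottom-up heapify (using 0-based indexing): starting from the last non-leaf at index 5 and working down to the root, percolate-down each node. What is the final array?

[93, 68, 87, 54, 63, 81, 34, 24, 14, 29, 26, 10, 18]

sift down from index 5: already satisfies heap property
sift down from index 4: already satisfies heap property
sift down from index 3:
  14 vs larger child 54 at index 8, swap → [87, 26, 34, 54, 68, 81, 93, 24, 14, 29, 63, 10, 18]
sift down from index 2:
  34 vs larger child 93 at index 6, swap → [87, 26, 93, 54, 68, 81, 34, 24, 14, 29, 63, 10, 18]
sift down from index 1:
  26 vs larger child 68 at index 4, swap → [87, 68, 93, 54, 26, 81, 34, 24, 14, 29, 63, 10, 18]
  26 vs larger child 63 at index 10, swap → [87, 68, 93, 54, 63, 81, 34, 24, 14, 29, 26, 10, 18]
sift down from index 0:
  87 vs larger child 93 at index 2, swap → [93, 68, 87, 54, 63, 81, 34, 24, 14, 29, 26, 10, 18]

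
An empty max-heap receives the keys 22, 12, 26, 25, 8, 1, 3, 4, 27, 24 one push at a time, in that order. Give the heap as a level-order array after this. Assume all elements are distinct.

[27, 26, 22, 25, 24, 1, 3, 4, 12, 8]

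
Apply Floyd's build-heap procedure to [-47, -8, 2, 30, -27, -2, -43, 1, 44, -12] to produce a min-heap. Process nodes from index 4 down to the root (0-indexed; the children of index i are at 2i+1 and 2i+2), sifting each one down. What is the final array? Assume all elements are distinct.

sift down from index 4: already satisfies heap property
sift down from index 3:
  30 vs smaller child 1 at index 7, swap → [-47, -8, 2, 1, -27, -2, -43, 30, 44, -12]
sift down from index 2:
  2 vs smaller child -43 at index 6, swap → [-47, -8, -43, 1, -27, -2, 2, 30, 44, -12]
sift down from index 1:
  -8 vs smaller child -27 at index 4, swap → [-47, -27, -43, 1, -8, -2, 2, 30, 44, -12]
  -8 vs only child -12 at index 9, swap → [-47, -27, -43, 1, -12, -2, 2, 30, 44, -8]
sift down from index 0: already satisfies heap property

[-47, -27, -43, 1, -12, -2, 2, 30, 44, -8]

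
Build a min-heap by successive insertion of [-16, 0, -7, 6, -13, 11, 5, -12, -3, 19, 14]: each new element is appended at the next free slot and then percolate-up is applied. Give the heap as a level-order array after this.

Insert -16:
  append -16 at index 0 → [-16] (no swap needed)
Insert 0:
  append 0 at index 1 → [-16, 0] (no swap needed)
Insert -7:
  append -7 at index 2 → [-16, 0, -7] (no swap needed)
Insert 6:
  append 6 at index 3 → [-16, 0, -7, 6] (no swap needed)
Insert -13:
  append -13 at index 4 → [-16, 0, -7, 6, -13]
  -13 < parent 0 at index 1, swap → [-16, -13, -7, 6, 0]
Insert 11:
  append 11 at index 5 → [-16, -13, -7, 6, 0, 11] (no swap needed)
Insert 5:
  append 5 at index 6 → [-16, -13, -7, 6, 0, 11, 5] (no swap needed)
Insert -12:
  append -12 at index 7 → [-16, -13, -7, 6, 0, 11, 5, -12]
  -12 < parent 6 at index 3, swap → [-16, -13, -7, -12, 0, 11, 5, 6]
Insert -3:
  append -3 at index 8 → [-16, -13, -7, -12, 0, 11, 5, 6, -3] (no swap needed)
Insert 19:
  append 19 at index 9 → [-16, -13, -7, -12, 0, 11, 5, 6, -3, 19] (no swap needed)
Insert 14:
  append 14 at index 10 → [-16, -13, -7, -12, 0, 11, 5, 6, -3, 19, 14] (no swap needed)

[-16, -13, -7, -12, 0, 11, 5, 6, -3, 19, 14]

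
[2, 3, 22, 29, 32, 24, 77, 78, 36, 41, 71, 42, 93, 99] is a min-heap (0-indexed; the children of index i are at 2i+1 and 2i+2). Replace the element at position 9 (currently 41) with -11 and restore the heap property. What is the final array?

[-11, 2, 22, 29, 3, 24, 77, 78, 36, 32, 71, 42, 93, 99]

set index 9 from 41 to -11 → [2, 3, 22, 29, 32, 24, 77, 78, 36, -11, 71, 42, 93, 99]
-11 < parent 32 at index 4, swap → [2, 3, 22, 29, -11, 24, 77, 78, 36, 32, 71, 42, 93, 99]
-11 < parent 3 at index 1, swap → [2, -11, 22, 29, 3, 24, 77, 78, 36, 32, 71, 42, 93, 99]
-11 < parent 2 at index 0, swap → [-11, 2, 22, 29, 3, 24, 77, 78, 36, 32, 71, 42, 93, 99]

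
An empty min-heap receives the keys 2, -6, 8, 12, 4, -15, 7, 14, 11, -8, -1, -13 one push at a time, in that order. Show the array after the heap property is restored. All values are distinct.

[-15, -8, -13, 11, -1, -6, 7, 14, 12, 4, 2, 8]

Insert 2:
  append 2 at index 0 → [2] (no swap needed)
Insert -6:
  append -6 at index 1 → [2, -6]
  -6 < parent 2 at index 0, swap → [-6, 2]
Insert 8:
  append 8 at index 2 → [-6, 2, 8] (no swap needed)
Insert 12:
  append 12 at index 3 → [-6, 2, 8, 12] (no swap needed)
Insert 4:
  append 4 at index 4 → [-6, 2, 8, 12, 4] (no swap needed)
Insert -15:
  append -15 at index 5 → [-6, 2, 8, 12, 4, -15]
  -15 < parent 8 at index 2, swap → [-6, 2, -15, 12, 4, 8]
  -15 < parent -6 at index 0, swap → [-15, 2, -6, 12, 4, 8]
Insert 7:
  append 7 at index 6 → [-15, 2, -6, 12, 4, 8, 7] (no swap needed)
Insert 14:
  append 14 at index 7 → [-15, 2, -6, 12, 4, 8, 7, 14] (no swap needed)
Insert 11:
  append 11 at index 8 → [-15, 2, -6, 12, 4, 8, 7, 14, 11]
  11 < parent 12 at index 3, swap → [-15, 2, -6, 11, 4, 8, 7, 14, 12]
Insert -8:
  append -8 at index 9 → [-15, 2, -6, 11, 4, 8, 7, 14, 12, -8]
  -8 < parent 4 at index 4, swap → [-15, 2, -6, 11, -8, 8, 7, 14, 12, 4]
  -8 < parent 2 at index 1, swap → [-15, -8, -6, 11, 2, 8, 7, 14, 12, 4]
Insert -1:
  append -1 at index 10 → [-15, -8, -6, 11, 2, 8, 7, 14, 12, 4, -1]
  -1 < parent 2 at index 4, swap → [-15, -8, -6, 11, -1, 8, 7, 14, 12, 4, 2]
Insert -13:
  append -13 at index 11 → [-15, -8, -6, 11, -1, 8, 7, 14, 12, 4, 2, -13]
  -13 < parent 8 at index 5, swap → [-15, -8, -6, 11, -1, -13, 7, 14, 12, 4, 2, 8]
  -13 < parent -6 at index 2, swap → [-15, -8, -13, 11, -1, -6, 7, 14, 12, 4, 2, 8]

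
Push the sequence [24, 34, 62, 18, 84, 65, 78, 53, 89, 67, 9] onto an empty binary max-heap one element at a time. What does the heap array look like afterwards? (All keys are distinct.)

[89, 84, 78, 62, 67, 34, 65, 18, 53, 24, 9]

Insert 24:
  append 24 at index 0 → [24] (no swap needed)
Insert 34:
  append 34 at index 1 → [24, 34]
  34 > parent 24 at index 0, swap → [34, 24]
Insert 62:
  append 62 at index 2 → [34, 24, 62]
  62 > parent 34 at index 0, swap → [62, 24, 34]
Insert 18:
  append 18 at index 3 → [62, 24, 34, 18] (no swap needed)
Insert 84:
  append 84 at index 4 → [62, 24, 34, 18, 84]
  84 > parent 24 at index 1, swap → [62, 84, 34, 18, 24]
  84 > parent 62 at index 0, swap → [84, 62, 34, 18, 24]
Insert 65:
  append 65 at index 5 → [84, 62, 34, 18, 24, 65]
  65 > parent 34 at index 2, swap → [84, 62, 65, 18, 24, 34]
Insert 78:
  append 78 at index 6 → [84, 62, 65, 18, 24, 34, 78]
  78 > parent 65 at index 2, swap → [84, 62, 78, 18, 24, 34, 65]
Insert 53:
  append 53 at index 7 → [84, 62, 78, 18, 24, 34, 65, 53]
  53 > parent 18 at index 3, swap → [84, 62, 78, 53, 24, 34, 65, 18]
Insert 89:
  append 89 at index 8 → [84, 62, 78, 53, 24, 34, 65, 18, 89]
  89 > parent 53 at index 3, swap → [84, 62, 78, 89, 24, 34, 65, 18, 53]
  89 > parent 62 at index 1, swap → [84, 89, 78, 62, 24, 34, 65, 18, 53]
  89 > parent 84 at index 0, swap → [89, 84, 78, 62, 24, 34, 65, 18, 53]
Insert 67:
  append 67 at index 9 → [89, 84, 78, 62, 24, 34, 65, 18, 53, 67]
  67 > parent 24 at index 4, swap → [89, 84, 78, 62, 67, 34, 65, 18, 53, 24]
Insert 9:
  append 9 at index 10 → [89, 84, 78, 62, 67, 34, 65, 18, 53, 24, 9] (no swap needed)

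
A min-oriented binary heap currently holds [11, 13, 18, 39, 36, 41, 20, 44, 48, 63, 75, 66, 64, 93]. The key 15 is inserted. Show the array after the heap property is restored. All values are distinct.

append 15 at index 14 → [11, 13, 18, 39, 36, 41, 20, 44, 48, 63, 75, 66, 64, 93, 15]
15 < parent 20 at index 6, swap → [11, 13, 18, 39, 36, 41, 15, 44, 48, 63, 75, 66, 64, 93, 20]
15 < parent 18 at index 2, swap → [11, 13, 15, 39, 36, 41, 18, 44, 48, 63, 75, 66, 64, 93, 20]

[11, 13, 15, 39, 36, 41, 18, 44, 48, 63, 75, 66, 64, 93, 20]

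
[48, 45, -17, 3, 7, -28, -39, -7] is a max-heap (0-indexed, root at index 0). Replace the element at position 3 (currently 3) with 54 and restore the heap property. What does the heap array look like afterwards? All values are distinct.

[54, 48, -17, 45, 7, -28, -39, -7]

set index 3 from 3 to 54 → [48, 45, -17, 54, 7, -28, -39, -7]
54 > parent 45 at index 1, swap → [48, 54, -17, 45, 7, -28, -39, -7]
54 > parent 48 at index 0, swap → [54, 48, -17, 45, 7, -28, -39, -7]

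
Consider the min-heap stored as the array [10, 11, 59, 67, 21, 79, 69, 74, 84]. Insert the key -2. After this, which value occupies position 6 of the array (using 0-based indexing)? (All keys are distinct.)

append -2 at index 9 → [10, 11, 59, 67, 21, 79, 69, 74, 84, -2]
-2 < parent 21 at index 4, swap → [10, 11, 59, 67, -2, 79, 69, 74, 84, 21]
-2 < parent 11 at index 1, swap → [10, -2, 59, 67, 11, 79, 69, 74, 84, 21]
-2 < parent 10 at index 0, swap → [-2, 10, 59, 67, 11, 79, 69, 74, 84, 21]
resulting array: [-2, 10, 59, 67, 11, 79, 69, 74, 84, 21]

69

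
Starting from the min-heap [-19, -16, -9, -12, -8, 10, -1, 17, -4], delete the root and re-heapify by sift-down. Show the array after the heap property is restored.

[-16, -12, -9, -4, -8, 10, -1, 17]

remove root -19; move last element -4 to root → [-4, -16, -9, -12, -8, 10, -1, 17]
-4 vs smaller child -16 at index 1, swap → [-16, -4, -9, -12, -8, 10, -1, 17]
-4 vs smaller child -12 at index 3, swap → [-16, -12, -9, -4, -8, 10, -1, 17]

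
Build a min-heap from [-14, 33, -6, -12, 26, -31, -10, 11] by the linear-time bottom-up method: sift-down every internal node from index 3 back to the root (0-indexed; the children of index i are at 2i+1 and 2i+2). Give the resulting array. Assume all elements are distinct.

sift down from index 3: already satisfies heap property
sift down from index 2:
  -6 vs smaller child -31 at index 5, swap → [-14, 33, -31, -12, 26, -6, -10, 11]
sift down from index 1:
  33 vs smaller child -12 at index 3, swap → [-14, -12, -31, 33, 26, -6, -10, 11]
  33 vs only child 11 at index 7, swap → [-14, -12, -31, 11, 26, -6, -10, 33]
sift down from index 0:
  -14 vs smaller child -31 at index 2, swap → [-31, -12, -14, 11, 26, -6, -10, 33]

[-31, -12, -14, 11, 26, -6, -10, 33]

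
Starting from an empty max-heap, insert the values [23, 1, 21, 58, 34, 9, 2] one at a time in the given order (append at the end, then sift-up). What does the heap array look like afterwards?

[58, 34, 21, 1, 23, 9, 2]

Insert 23:
  append 23 at index 0 → [23] (no swap needed)
Insert 1:
  append 1 at index 1 → [23, 1] (no swap needed)
Insert 21:
  append 21 at index 2 → [23, 1, 21] (no swap needed)
Insert 58:
  append 58 at index 3 → [23, 1, 21, 58]
  58 > parent 1 at index 1, swap → [23, 58, 21, 1]
  58 > parent 23 at index 0, swap → [58, 23, 21, 1]
Insert 34:
  append 34 at index 4 → [58, 23, 21, 1, 34]
  34 > parent 23 at index 1, swap → [58, 34, 21, 1, 23]
Insert 9:
  append 9 at index 5 → [58, 34, 21, 1, 23, 9] (no swap needed)
Insert 2:
  append 2 at index 6 → [58, 34, 21, 1, 23, 9, 2] (no swap needed)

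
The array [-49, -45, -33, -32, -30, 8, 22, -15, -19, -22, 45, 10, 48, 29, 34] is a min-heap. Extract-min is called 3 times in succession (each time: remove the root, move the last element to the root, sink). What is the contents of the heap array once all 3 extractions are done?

[-32, -30, 8, -19, -22, 10, 22, -15, 34, 48, 45, 29]

extract-min #1 returns -49:
  remove root -49; move last element 34 to root → [34, -45, -33, -32, -30, 8, 22, -15, -19, -22, 45, 10, 48, 29]
  34 vs smaller child -45 at index 1, swap → [-45, 34, -33, -32, -30, 8, 22, -15, -19, -22, 45, 10, 48, 29]
  34 vs smaller child -32 at index 3, swap → [-45, -32, -33, 34, -30, 8, 22, -15, -19, -22, 45, 10, 48, 29]
  34 vs smaller child -19 at index 8, swap → [-45, -32, -33, -19, -30, 8, 22, -15, 34, -22, 45, 10, 48, 29]
extract-min #2 returns -45:
  remove root -45; move last element 29 to root → [29, -32, -33, -19, -30, 8, 22, -15, 34, -22, 45, 10, 48]
  29 vs smaller child -33 at index 2, swap → [-33, -32, 29, -19, -30, 8, 22, -15, 34, -22, 45, 10, 48]
  29 vs smaller child 8 at index 5, swap → [-33, -32, 8, -19, -30, 29, 22, -15, 34, -22, 45, 10, 48]
  29 vs smaller child 10 at index 11, swap → [-33, -32, 8, -19, -30, 10, 22, -15, 34, -22, 45, 29, 48]
extract-min #3 returns -33:
  remove root -33; move last element 48 to root → [48, -32, 8, -19, -30, 10, 22, -15, 34, -22, 45, 29]
  48 vs smaller child -32 at index 1, swap → [-32, 48, 8, -19, -30, 10, 22, -15, 34, -22, 45, 29]
  48 vs smaller child -30 at index 4, swap → [-32, -30, 8, -19, 48, 10, 22, -15, 34, -22, 45, 29]
  48 vs smaller child -22 at index 9, swap → [-32, -30, 8, -19, -22, 10, 22, -15, 34, 48, 45, 29]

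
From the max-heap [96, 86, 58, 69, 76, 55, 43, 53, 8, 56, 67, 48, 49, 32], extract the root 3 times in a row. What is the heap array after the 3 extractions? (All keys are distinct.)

extract-max #1 returns 96:
  remove root 96; move last element 32 to root → [32, 86, 58, 69, 76, 55, 43, 53, 8, 56, 67, 48, 49]
  32 vs larger child 86 at index 1, swap → [86, 32, 58, 69, 76, 55, 43, 53, 8, 56, 67, 48, 49]
  32 vs larger child 76 at index 4, swap → [86, 76, 58, 69, 32, 55, 43, 53, 8, 56, 67, 48, 49]
  32 vs larger child 67 at index 10, swap → [86, 76, 58, 69, 67, 55, 43, 53, 8, 56, 32, 48, 49]
extract-max #2 returns 86:
  remove root 86; move last element 49 to root → [49, 76, 58, 69, 67, 55, 43, 53, 8, 56, 32, 48]
  49 vs larger child 76 at index 1, swap → [76, 49, 58, 69, 67, 55, 43, 53, 8, 56, 32, 48]
  49 vs larger child 69 at index 3, swap → [76, 69, 58, 49, 67, 55, 43, 53, 8, 56, 32, 48]
  49 vs larger child 53 at index 7, swap → [76, 69, 58, 53, 67, 55, 43, 49, 8, 56, 32, 48]
extract-max #3 returns 76:
  remove root 76; move last element 48 to root → [48, 69, 58, 53, 67, 55, 43, 49, 8, 56, 32]
  48 vs larger child 69 at index 1, swap → [69, 48, 58, 53, 67, 55, 43, 49, 8, 56, 32]
  48 vs larger child 67 at index 4, swap → [69, 67, 58, 53, 48, 55, 43, 49, 8, 56, 32]
  48 vs larger child 56 at index 9, swap → [69, 67, 58, 53, 56, 55, 43, 49, 8, 48, 32]

[69, 67, 58, 53, 56, 55, 43, 49, 8, 48, 32]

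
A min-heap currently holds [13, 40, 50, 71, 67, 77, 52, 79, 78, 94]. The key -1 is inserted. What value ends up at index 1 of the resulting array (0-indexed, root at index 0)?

append -1 at index 10 → [13, 40, 50, 71, 67, 77, 52, 79, 78, 94, -1]
-1 < parent 67 at index 4, swap → [13, 40, 50, 71, -1, 77, 52, 79, 78, 94, 67]
-1 < parent 40 at index 1, swap → [13, -1, 50, 71, 40, 77, 52, 79, 78, 94, 67]
-1 < parent 13 at index 0, swap → [-1, 13, 50, 71, 40, 77, 52, 79, 78, 94, 67]
resulting array: [-1, 13, 50, 71, 40, 77, 52, 79, 78, 94, 67]

13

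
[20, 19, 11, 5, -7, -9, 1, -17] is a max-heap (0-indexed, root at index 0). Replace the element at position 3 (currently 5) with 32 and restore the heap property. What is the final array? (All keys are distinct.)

set index 3 from 5 to 32 → [20, 19, 11, 32, -7, -9, 1, -17]
32 > parent 19 at index 1, swap → [20, 32, 11, 19, -7, -9, 1, -17]
32 > parent 20 at index 0, swap → [32, 20, 11, 19, -7, -9, 1, -17]

[32, 20, 11, 19, -7, -9, 1, -17]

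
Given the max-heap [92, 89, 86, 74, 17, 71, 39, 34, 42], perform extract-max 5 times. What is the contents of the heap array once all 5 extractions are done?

[42, 39, 34, 17]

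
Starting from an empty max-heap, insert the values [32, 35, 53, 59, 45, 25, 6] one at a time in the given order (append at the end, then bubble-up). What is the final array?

[59, 53, 35, 32, 45, 25, 6]

Insert 32:
  append 32 at index 0 → [32] (no swap needed)
Insert 35:
  append 35 at index 1 → [32, 35]
  35 > parent 32 at index 0, swap → [35, 32]
Insert 53:
  append 53 at index 2 → [35, 32, 53]
  53 > parent 35 at index 0, swap → [53, 32, 35]
Insert 59:
  append 59 at index 3 → [53, 32, 35, 59]
  59 > parent 32 at index 1, swap → [53, 59, 35, 32]
  59 > parent 53 at index 0, swap → [59, 53, 35, 32]
Insert 45:
  append 45 at index 4 → [59, 53, 35, 32, 45] (no swap needed)
Insert 25:
  append 25 at index 5 → [59, 53, 35, 32, 45, 25] (no swap needed)
Insert 6:
  append 6 at index 6 → [59, 53, 35, 32, 45, 25, 6] (no swap needed)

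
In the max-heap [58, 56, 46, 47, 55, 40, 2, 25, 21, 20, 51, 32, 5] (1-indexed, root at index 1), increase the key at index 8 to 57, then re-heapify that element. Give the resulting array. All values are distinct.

[58, 57, 46, 56, 55, 40, 2, 47, 21, 20, 51, 32, 5]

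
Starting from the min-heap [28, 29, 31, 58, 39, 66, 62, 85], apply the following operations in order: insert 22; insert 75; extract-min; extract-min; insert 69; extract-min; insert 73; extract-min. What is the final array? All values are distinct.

insert 22:
  append 22 at index 8 → [28, 29, 31, 58, 39, 66, 62, 85, 22]
  22 < parent 58 at index 3, swap → [28, 29, 31, 22, 39, 66, 62, 85, 58]
  22 < parent 29 at index 1, swap → [28, 22, 31, 29, 39, 66, 62, 85, 58]
  22 < parent 28 at index 0, swap → [22, 28, 31, 29, 39, 66, 62, 85, 58]
insert 75:
  append 75 at index 9 → [22, 28, 31, 29, 39, 66, 62, 85, 58, 75] (no swap needed)
extract-min → returns 22:
  remove root 22; move last element 75 to root → [75, 28, 31, 29, 39, 66, 62, 85, 58]
  75 vs smaller child 28 at index 1, swap → [28, 75, 31, 29, 39, 66, 62, 85, 58]
  75 vs smaller child 29 at index 3, swap → [28, 29, 31, 75, 39, 66, 62, 85, 58]
  75 vs smaller child 58 at index 8, swap → [28, 29, 31, 58, 39, 66, 62, 85, 75]
extract-min → returns 28:
  remove root 28; move last element 75 to root → [75, 29, 31, 58, 39, 66, 62, 85]
  75 vs smaller child 29 at index 1, swap → [29, 75, 31, 58, 39, 66, 62, 85]
  75 vs smaller child 39 at index 4, swap → [29, 39, 31, 58, 75, 66, 62, 85]
insert 69:
  append 69 at index 8 → [29, 39, 31, 58, 75, 66, 62, 85, 69] (no swap needed)
extract-min → returns 29:
  remove root 29; move last element 69 to root → [69, 39, 31, 58, 75, 66, 62, 85]
  69 vs smaller child 31 at index 2, swap → [31, 39, 69, 58, 75, 66, 62, 85]
  69 vs smaller child 62 at index 6, swap → [31, 39, 62, 58, 75, 66, 69, 85]
insert 73:
  append 73 at index 8 → [31, 39, 62, 58, 75, 66, 69, 85, 73] (no swap needed)
extract-min → returns 31:
  remove root 31; move last element 73 to root → [73, 39, 62, 58, 75, 66, 69, 85]
  73 vs smaller child 39 at index 1, swap → [39, 73, 62, 58, 75, 66, 69, 85]
  73 vs smaller child 58 at index 3, swap → [39, 58, 62, 73, 75, 66, 69, 85]

[39, 58, 62, 73, 75, 66, 69, 85]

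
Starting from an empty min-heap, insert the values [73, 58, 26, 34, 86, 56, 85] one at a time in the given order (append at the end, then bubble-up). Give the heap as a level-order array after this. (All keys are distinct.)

Insert 73:
  append 73 at index 0 → [73] (no swap needed)
Insert 58:
  append 58 at index 1 → [73, 58]
  58 < parent 73 at index 0, swap → [58, 73]
Insert 26:
  append 26 at index 2 → [58, 73, 26]
  26 < parent 58 at index 0, swap → [26, 73, 58]
Insert 34:
  append 34 at index 3 → [26, 73, 58, 34]
  34 < parent 73 at index 1, swap → [26, 34, 58, 73]
Insert 86:
  append 86 at index 4 → [26, 34, 58, 73, 86] (no swap needed)
Insert 56:
  append 56 at index 5 → [26, 34, 58, 73, 86, 56]
  56 < parent 58 at index 2, swap → [26, 34, 56, 73, 86, 58]
Insert 85:
  append 85 at index 6 → [26, 34, 56, 73, 86, 58, 85] (no swap needed)

[26, 34, 56, 73, 86, 58, 85]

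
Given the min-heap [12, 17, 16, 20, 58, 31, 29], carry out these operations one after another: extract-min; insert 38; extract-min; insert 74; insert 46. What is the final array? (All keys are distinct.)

extract-min → returns 12:
  remove root 12; move last element 29 to root → [29, 17, 16, 20, 58, 31]
  29 vs smaller child 16 at index 2, swap → [16, 17, 29, 20, 58, 31]
insert 38:
  append 38 at index 6 → [16, 17, 29, 20, 58, 31, 38] (no swap needed)
extract-min → returns 16:
  remove root 16; move last element 38 to root → [38, 17, 29, 20, 58, 31]
  38 vs smaller child 17 at index 1, swap → [17, 38, 29, 20, 58, 31]
  38 vs smaller child 20 at index 3, swap → [17, 20, 29, 38, 58, 31]
insert 74:
  append 74 at index 6 → [17, 20, 29, 38, 58, 31, 74] (no swap needed)
insert 46:
  append 46 at index 7 → [17, 20, 29, 38, 58, 31, 74, 46] (no swap needed)

[17, 20, 29, 38, 58, 31, 74, 46]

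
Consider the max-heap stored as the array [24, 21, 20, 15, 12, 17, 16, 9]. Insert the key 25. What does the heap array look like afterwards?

append 25 at index 8 → [24, 21, 20, 15, 12, 17, 16, 9, 25]
25 > parent 15 at index 3, swap → [24, 21, 20, 25, 12, 17, 16, 9, 15]
25 > parent 21 at index 1, swap → [24, 25, 20, 21, 12, 17, 16, 9, 15]
25 > parent 24 at index 0, swap → [25, 24, 20, 21, 12, 17, 16, 9, 15]

[25, 24, 20, 21, 12, 17, 16, 9, 15]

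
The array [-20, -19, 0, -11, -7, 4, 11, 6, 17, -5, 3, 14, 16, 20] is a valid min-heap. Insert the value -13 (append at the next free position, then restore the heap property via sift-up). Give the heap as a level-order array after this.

[-20, -19, -13, -11, -7, 4, 0, 6, 17, -5, 3, 14, 16, 20, 11]

append -13 at index 14 → [-20, -19, 0, -11, -7, 4, 11, 6, 17, -5, 3, 14, 16, 20, -13]
-13 < parent 11 at index 6, swap → [-20, -19, 0, -11, -7, 4, -13, 6, 17, -5, 3, 14, 16, 20, 11]
-13 < parent 0 at index 2, swap → [-20, -19, -13, -11, -7, 4, 0, 6, 17, -5, 3, 14, 16, 20, 11]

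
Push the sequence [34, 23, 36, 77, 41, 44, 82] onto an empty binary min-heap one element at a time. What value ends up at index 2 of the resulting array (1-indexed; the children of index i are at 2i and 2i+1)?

34

Insert 34:
  append 34 at index 1 → [34] (no swap needed)
Insert 23:
  append 23 at index 2 → [34, 23]
  23 < parent 34 at index 1, swap → [23, 34]
Insert 36:
  append 36 at index 3 → [23, 34, 36] (no swap needed)
Insert 77:
  append 77 at index 4 → [23, 34, 36, 77] (no swap needed)
Insert 41:
  append 41 at index 5 → [23, 34, 36, 77, 41] (no swap needed)
Insert 44:
  append 44 at index 6 → [23, 34, 36, 77, 41, 44] (no swap needed)
Insert 82:
  append 82 at index 7 → [23, 34, 36, 77, 41, 44, 82] (no swap needed)
resulting array: [23, 34, 36, 77, 41, 44, 82]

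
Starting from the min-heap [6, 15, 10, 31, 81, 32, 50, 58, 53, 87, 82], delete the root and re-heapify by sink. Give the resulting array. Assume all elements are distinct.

[10, 15, 32, 31, 81, 82, 50, 58, 53, 87]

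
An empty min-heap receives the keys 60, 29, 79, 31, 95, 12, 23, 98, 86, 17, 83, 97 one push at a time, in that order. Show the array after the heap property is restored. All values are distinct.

[12, 17, 23, 60, 31, 79, 29, 98, 86, 95, 83, 97]

Insert 60:
  append 60 at index 0 → [60] (no swap needed)
Insert 29:
  append 29 at index 1 → [60, 29]
  29 < parent 60 at index 0, swap → [29, 60]
Insert 79:
  append 79 at index 2 → [29, 60, 79] (no swap needed)
Insert 31:
  append 31 at index 3 → [29, 60, 79, 31]
  31 < parent 60 at index 1, swap → [29, 31, 79, 60]
Insert 95:
  append 95 at index 4 → [29, 31, 79, 60, 95] (no swap needed)
Insert 12:
  append 12 at index 5 → [29, 31, 79, 60, 95, 12]
  12 < parent 79 at index 2, swap → [29, 31, 12, 60, 95, 79]
  12 < parent 29 at index 0, swap → [12, 31, 29, 60, 95, 79]
Insert 23:
  append 23 at index 6 → [12, 31, 29, 60, 95, 79, 23]
  23 < parent 29 at index 2, swap → [12, 31, 23, 60, 95, 79, 29]
Insert 98:
  append 98 at index 7 → [12, 31, 23, 60, 95, 79, 29, 98] (no swap needed)
Insert 86:
  append 86 at index 8 → [12, 31, 23, 60, 95, 79, 29, 98, 86] (no swap needed)
Insert 17:
  append 17 at index 9 → [12, 31, 23, 60, 95, 79, 29, 98, 86, 17]
  17 < parent 95 at index 4, swap → [12, 31, 23, 60, 17, 79, 29, 98, 86, 95]
  17 < parent 31 at index 1, swap → [12, 17, 23, 60, 31, 79, 29, 98, 86, 95]
Insert 83:
  append 83 at index 10 → [12, 17, 23, 60, 31, 79, 29, 98, 86, 95, 83] (no swap needed)
Insert 97:
  append 97 at index 11 → [12, 17, 23, 60, 31, 79, 29, 98, 86, 95, 83, 97] (no swap needed)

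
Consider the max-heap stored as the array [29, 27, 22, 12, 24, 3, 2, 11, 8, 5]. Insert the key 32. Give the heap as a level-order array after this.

append 32 at index 10 → [29, 27, 22, 12, 24, 3, 2, 11, 8, 5, 32]
32 > parent 24 at index 4, swap → [29, 27, 22, 12, 32, 3, 2, 11, 8, 5, 24]
32 > parent 27 at index 1, swap → [29, 32, 22, 12, 27, 3, 2, 11, 8, 5, 24]
32 > parent 29 at index 0, swap → [32, 29, 22, 12, 27, 3, 2, 11, 8, 5, 24]

[32, 29, 22, 12, 27, 3, 2, 11, 8, 5, 24]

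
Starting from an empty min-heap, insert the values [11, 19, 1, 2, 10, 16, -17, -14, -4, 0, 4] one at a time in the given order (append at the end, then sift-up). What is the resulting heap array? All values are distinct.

[-17, -14, 1, -4, 0, 16, 11, 19, 2, 10, 4]

Insert 11:
  append 11 at index 0 → [11] (no swap needed)
Insert 19:
  append 19 at index 1 → [11, 19] (no swap needed)
Insert 1:
  append 1 at index 2 → [11, 19, 1]
  1 < parent 11 at index 0, swap → [1, 19, 11]
Insert 2:
  append 2 at index 3 → [1, 19, 11, 2]
  2 < parent 19 at index 1, swap → [1, 2, 11, 19]
Insert 10:
  append 10 at index 4 → [1, 2, 11, 19, 10] (no swap needed)
Insert 16:
  append 16 at index 5 → [1, 2, 11, 19, 10, 16] (no swap needed)
Insert -17:
  append -17 at index 6 → [1, 2, 11, 19, 10, 16, -17]
  -17 < parent 11 at index 2, swap → [1, 2, -17, 19, 10, 16, 11]
  -17 < parent 1 at index 0, swap → [-17, 2, 1, 19, 10, 16, 11]
Insert -14:
  append -14 at index 7 → [-17, 2, 1, 19, 10, 16, 11, -14]
  -14 < parent 19 at index 3, swap → [-17, 2, 1, -14, 10, 16, 11, 19]
  -14 < parent 2 at index 1, swap → [-17, -14, 1, 2, 10, 16, 11, 19]
Insert -4:
  append -4 at index 8 → [-17, -14, 1, 2, 10, 16, 11, 19, -4]
  -4 < parent 2 at index 3, swap → [-17, -14, 1, -4, 10, 16, 11, 19, 2]
Insert 0:
  append 0 at index 9 → [-17, -14, 1, -4, 10, 16, 11, 19, 2, 0]
  0 < parent 10 at index 4, swap → [-17, -14, 1, -4, 0, 16, 11, 19, 2, 10]
Insert 4:
  append 4 at index 10 → [-17, -14, 1, -4, 0, 16, 11, 19, 2, 10, 4] (no swap needed)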